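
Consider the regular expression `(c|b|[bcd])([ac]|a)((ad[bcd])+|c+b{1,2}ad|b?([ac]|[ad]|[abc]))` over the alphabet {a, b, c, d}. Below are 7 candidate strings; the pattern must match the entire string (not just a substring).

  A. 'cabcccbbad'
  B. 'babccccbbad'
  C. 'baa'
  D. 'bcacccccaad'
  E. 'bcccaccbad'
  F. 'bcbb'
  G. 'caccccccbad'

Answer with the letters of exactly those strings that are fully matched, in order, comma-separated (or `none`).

C, F, G

A → no match
B → no match
C → match
D → no match
E → no match
F → match
G → match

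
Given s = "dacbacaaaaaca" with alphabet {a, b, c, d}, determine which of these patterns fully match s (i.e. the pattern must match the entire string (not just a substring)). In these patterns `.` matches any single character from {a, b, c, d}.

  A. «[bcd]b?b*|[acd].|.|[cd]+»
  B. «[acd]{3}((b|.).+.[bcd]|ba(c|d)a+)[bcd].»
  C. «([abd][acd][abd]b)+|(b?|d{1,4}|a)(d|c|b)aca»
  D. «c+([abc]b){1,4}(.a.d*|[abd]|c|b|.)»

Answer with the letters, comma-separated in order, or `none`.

A → no match
B → match
C → no match
D → no match — must start with "c"

B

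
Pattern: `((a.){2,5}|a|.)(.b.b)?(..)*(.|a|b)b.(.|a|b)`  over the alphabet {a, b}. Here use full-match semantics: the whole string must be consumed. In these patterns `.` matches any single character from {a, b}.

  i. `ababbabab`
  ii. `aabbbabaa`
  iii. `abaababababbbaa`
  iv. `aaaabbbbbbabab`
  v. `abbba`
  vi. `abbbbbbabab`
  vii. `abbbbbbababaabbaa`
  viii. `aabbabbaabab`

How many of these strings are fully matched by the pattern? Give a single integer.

7

i. `ababbabab` → match
ii. `aabbbabaa` → match
iii → match
iv → match
v. `abbba` → match
vi. `abbbbbbabab` → match
vii → match
viii. `aabbabbaabab` → no match
Total matched: 7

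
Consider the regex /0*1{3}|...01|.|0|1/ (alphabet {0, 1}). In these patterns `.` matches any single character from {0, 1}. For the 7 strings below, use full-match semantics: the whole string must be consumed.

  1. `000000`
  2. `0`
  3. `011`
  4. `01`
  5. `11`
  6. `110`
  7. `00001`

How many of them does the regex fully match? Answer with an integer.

2

1. `000000` → no match
2. `0` → match
3. `011` → no match
4. `01` → no match
5. `11` → no match
6. `110` → no match
7. `00001` → match
Total matched: 2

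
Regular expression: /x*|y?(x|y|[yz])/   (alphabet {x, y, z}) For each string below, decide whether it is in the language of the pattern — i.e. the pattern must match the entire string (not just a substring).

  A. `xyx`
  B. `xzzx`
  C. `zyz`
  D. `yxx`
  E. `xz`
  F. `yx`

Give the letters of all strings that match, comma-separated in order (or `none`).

A → no match
B → no match
C → no match
D → no match
E → no match
F → match

F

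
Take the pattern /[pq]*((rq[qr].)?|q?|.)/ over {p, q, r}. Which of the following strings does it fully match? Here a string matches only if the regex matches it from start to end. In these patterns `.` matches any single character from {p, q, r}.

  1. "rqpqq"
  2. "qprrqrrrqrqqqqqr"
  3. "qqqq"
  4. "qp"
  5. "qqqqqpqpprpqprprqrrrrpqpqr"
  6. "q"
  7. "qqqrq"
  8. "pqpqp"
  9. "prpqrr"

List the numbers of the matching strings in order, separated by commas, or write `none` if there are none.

1 → no match
2 → no match
3 → match
4 → match
5 → no match
6 → match
7 → no match
8 → match
9 → no match

3, 4, 6, 8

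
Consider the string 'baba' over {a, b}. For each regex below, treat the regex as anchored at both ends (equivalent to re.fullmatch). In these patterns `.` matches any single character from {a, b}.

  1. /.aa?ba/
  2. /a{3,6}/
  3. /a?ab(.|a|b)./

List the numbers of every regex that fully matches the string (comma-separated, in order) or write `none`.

1 → match
2 → no match — must start with 'a'
3 → no match

1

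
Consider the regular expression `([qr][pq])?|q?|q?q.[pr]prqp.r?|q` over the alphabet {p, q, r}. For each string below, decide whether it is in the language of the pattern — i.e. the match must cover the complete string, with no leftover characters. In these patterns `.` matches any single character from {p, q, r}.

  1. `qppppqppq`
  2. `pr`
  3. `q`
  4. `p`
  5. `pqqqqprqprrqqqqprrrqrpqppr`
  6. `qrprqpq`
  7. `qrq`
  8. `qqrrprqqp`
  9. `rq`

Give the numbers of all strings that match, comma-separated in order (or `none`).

1 → no match
2 → no match
3 → match
4 → no match
5 → no match
6 → no match
7 → no match
8 → no match
9 → match

3, 9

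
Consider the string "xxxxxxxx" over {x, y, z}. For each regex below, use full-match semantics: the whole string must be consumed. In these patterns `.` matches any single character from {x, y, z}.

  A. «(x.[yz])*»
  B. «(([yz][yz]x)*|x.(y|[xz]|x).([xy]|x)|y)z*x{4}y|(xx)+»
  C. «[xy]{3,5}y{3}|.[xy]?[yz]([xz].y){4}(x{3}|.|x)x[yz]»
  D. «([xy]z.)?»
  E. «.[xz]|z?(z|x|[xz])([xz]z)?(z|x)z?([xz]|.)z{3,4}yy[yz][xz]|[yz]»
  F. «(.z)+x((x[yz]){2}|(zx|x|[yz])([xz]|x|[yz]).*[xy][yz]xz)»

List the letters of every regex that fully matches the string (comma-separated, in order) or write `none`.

A → no match
B → match
C → no match
D → no match
E → no match
F → no match

B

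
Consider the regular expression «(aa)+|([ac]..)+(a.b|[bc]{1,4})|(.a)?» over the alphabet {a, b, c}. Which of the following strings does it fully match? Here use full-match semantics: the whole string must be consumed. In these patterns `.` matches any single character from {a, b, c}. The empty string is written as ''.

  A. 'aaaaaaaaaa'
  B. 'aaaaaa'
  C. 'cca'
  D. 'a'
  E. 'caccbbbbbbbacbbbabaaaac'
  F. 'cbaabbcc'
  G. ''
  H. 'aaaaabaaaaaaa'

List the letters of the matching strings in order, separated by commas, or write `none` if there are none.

A, B, F, G

A → match
B → match
C → no match
D → no match
E → no match
F → match
G → match
H → no match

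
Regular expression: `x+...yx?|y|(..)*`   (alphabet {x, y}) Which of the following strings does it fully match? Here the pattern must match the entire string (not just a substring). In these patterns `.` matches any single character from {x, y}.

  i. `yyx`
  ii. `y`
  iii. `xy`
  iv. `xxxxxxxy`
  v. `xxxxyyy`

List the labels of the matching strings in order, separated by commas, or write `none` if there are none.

ii, iii, iv, v

i → no match
ii → match
iii → match
iv → match
v → match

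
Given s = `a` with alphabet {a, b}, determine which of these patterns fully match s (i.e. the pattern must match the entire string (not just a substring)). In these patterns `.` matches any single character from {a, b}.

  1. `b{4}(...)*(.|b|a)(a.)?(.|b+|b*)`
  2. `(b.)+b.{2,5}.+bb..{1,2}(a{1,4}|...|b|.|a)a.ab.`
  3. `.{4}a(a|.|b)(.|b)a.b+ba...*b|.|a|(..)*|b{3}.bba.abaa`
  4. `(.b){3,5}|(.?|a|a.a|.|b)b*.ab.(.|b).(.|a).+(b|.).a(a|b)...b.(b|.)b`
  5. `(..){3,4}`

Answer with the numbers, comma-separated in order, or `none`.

3

1 → no match — must start with `b`
2 → no match — must start with `b`
3 → match
4 → no match — must end with `b`
5 → no match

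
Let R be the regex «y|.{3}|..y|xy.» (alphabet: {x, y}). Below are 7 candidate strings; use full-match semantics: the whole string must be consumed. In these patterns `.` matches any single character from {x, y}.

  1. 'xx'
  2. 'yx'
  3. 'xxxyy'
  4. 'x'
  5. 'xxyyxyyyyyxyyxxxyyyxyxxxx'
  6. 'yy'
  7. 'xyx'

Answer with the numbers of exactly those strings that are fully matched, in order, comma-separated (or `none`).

7

1 → no match
2 → no match
3 → no match
4 → no match
5 → no match
6 → no match
7 → match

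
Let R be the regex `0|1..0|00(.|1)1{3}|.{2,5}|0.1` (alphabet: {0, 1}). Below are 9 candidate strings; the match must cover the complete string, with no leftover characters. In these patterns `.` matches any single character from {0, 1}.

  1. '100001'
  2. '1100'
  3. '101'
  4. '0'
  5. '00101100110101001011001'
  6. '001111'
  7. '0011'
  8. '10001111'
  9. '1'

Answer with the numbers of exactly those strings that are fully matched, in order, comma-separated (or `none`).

2, 3, 4, 6, 7

1. '100001' → no match
2. '1100' → match
3. '101' → match
4. '0' → match
5 → no match
6. '001111' → match
7. '0011' → match
8. '10001111' → no match
9. '1' → no match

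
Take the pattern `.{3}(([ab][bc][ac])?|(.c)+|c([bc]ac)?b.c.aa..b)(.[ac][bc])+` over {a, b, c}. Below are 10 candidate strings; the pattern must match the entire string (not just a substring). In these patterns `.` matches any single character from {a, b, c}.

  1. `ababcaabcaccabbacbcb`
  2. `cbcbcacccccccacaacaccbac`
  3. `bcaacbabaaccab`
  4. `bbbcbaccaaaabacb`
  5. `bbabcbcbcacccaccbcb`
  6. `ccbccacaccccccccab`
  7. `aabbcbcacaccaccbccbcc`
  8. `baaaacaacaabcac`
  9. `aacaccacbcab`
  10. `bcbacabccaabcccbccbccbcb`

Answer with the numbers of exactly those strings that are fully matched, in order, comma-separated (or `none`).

1, 2, 3, 4, 5, 6, 7, 8, 9, 10

1 → match
2 → match
3 → match
4 → match
5 → match
6 → match
7 → match
8 → match
9. `aacaccacbcab` → match
10 → match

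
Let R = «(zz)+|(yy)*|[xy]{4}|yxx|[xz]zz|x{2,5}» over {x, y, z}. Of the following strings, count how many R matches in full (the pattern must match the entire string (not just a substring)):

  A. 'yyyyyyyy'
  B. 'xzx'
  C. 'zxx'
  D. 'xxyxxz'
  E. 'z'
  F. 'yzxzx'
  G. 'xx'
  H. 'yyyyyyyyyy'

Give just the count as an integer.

A → match
B → no match
C → no match
D → no match
E → no match
F → no match
G → match
H → match
Total matched: 3

3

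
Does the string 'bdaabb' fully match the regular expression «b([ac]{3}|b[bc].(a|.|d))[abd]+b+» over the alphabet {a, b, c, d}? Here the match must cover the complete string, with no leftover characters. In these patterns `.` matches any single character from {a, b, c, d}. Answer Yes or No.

No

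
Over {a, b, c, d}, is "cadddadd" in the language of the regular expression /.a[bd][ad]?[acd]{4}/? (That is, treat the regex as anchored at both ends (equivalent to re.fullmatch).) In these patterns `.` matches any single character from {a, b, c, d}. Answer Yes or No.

Yes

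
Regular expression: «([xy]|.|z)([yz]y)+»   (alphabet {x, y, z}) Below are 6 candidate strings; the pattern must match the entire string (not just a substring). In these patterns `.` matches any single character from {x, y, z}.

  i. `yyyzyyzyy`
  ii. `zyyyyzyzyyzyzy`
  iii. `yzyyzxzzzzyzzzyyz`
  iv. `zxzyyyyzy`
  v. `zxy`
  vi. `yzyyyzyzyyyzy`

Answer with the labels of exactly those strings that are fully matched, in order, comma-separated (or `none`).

vi

i → no match
ii → no match
iii → no match — must end with `y`
iv → no match
v → no match
vi → match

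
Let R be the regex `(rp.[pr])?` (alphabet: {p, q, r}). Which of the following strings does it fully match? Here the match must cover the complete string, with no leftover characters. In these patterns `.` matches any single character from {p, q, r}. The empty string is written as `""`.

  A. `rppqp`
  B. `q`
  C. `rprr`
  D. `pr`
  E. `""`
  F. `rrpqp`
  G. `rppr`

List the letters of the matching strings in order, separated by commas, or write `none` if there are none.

C, E, G

A → no match
B → no match
C → match
D → no match
E → match
F → no match
G → match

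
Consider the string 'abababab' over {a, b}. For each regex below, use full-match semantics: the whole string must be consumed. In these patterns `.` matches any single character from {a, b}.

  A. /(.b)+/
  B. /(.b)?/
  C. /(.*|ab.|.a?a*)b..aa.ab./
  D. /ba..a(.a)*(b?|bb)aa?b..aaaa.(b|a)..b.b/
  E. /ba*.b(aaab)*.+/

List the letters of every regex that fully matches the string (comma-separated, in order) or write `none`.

A → match
B → no match
C → no match
D → no match — must start with 'ba'
E → no match — must start with 'b'

A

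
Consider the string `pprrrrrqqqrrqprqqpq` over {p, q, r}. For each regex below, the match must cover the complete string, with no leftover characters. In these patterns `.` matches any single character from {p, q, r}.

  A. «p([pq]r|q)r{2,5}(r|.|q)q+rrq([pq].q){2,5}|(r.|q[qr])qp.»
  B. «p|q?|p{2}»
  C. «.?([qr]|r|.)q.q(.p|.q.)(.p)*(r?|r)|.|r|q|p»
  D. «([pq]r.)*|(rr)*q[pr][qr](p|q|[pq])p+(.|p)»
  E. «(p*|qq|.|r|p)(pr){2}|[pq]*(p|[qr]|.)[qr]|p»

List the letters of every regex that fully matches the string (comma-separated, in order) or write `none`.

A → match
B → no match
C → no match
D → no match
E → no match

A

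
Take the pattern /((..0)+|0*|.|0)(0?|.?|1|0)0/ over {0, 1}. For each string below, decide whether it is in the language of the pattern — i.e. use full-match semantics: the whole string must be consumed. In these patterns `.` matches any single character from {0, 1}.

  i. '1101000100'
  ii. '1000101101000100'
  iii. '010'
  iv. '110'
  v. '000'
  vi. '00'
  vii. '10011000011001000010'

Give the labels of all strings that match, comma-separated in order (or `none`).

i → match
ii → match
iii → match
iv → match
v → match
vi → match
vii → match

i, ii, iii, iv, v, vi, vii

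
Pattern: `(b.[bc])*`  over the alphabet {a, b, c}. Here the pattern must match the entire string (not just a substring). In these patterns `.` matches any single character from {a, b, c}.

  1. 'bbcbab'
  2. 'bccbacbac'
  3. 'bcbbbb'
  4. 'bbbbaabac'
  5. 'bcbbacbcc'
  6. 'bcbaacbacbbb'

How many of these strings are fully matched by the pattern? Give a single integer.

1 → match
2 → match
3 → match
4 → no match
5 → match
6 → no match
Total matched: 4

4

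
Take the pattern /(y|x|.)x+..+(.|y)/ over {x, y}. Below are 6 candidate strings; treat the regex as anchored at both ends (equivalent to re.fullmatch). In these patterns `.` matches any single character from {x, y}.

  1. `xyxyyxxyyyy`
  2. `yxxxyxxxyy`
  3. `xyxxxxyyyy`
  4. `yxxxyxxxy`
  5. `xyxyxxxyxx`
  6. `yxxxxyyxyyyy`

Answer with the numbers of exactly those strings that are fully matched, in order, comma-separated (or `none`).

2, 4, 6

1 → no match
2 → match
3 → no match
4 → match
5 → no match
6 → match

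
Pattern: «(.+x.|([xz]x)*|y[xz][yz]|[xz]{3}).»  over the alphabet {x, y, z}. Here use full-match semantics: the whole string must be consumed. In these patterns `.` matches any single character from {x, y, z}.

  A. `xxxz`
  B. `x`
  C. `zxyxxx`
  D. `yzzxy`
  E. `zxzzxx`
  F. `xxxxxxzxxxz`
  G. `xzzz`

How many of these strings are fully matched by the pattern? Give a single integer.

5

A → match
B → match
C → match
D → no match
E → no match
F → match
G → match
Total matched: 5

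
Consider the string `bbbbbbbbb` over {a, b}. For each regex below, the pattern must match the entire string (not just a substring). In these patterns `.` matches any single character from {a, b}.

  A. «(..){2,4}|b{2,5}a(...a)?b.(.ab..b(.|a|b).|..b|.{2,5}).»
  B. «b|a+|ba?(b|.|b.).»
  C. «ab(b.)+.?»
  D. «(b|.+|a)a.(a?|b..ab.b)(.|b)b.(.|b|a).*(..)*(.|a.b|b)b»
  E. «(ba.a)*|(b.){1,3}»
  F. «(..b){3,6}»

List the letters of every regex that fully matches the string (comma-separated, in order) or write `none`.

F

A → no match
B → no match
C → no match — must start with `abb`
D → no match
E → no match
F → match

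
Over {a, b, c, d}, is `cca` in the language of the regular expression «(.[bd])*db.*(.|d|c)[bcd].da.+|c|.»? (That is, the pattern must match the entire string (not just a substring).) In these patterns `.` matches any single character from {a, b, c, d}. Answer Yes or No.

No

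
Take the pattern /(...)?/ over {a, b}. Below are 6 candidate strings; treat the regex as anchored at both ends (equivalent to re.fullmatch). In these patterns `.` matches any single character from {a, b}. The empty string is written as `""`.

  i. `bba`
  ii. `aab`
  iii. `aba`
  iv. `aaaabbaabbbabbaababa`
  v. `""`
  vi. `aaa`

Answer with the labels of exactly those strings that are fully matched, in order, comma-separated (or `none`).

i → match
ii → match
iii → match
iv → no match
v → match
vi → match

i, ii, iii, v, vi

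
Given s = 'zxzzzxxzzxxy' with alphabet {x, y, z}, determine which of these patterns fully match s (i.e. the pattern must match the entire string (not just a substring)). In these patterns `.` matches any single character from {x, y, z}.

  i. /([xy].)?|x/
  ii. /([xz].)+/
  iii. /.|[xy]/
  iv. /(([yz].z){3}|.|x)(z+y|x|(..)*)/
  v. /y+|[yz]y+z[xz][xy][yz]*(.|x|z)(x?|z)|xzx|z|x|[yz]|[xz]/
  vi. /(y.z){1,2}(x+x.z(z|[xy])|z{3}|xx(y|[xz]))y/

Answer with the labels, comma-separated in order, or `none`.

i → no match
ii → match
iii → no match
iv → no match
v → no match
vi → no match — must start with 'y'

ii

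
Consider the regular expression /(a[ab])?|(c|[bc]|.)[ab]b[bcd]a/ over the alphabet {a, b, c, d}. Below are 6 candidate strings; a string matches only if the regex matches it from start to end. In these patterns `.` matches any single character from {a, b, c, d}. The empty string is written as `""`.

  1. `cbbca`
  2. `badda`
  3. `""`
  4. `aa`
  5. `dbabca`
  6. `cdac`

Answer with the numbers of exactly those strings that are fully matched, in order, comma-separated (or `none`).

1. `cbbca` → match
2. `badda` → no match
3. `""` → match
4. `aa` → match
5. `dbabca` → no match
6. `cdac` → no match

1, 3, 4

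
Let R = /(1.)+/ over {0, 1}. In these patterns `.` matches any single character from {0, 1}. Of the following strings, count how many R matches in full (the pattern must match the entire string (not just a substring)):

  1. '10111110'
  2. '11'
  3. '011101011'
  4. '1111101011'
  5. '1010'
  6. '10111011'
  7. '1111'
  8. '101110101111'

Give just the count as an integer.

7

1 → match
2 → match
3 → no match — must start with '1'
4 → match
5 → match
6 → match
7 → match
8 → match
Total matched: 7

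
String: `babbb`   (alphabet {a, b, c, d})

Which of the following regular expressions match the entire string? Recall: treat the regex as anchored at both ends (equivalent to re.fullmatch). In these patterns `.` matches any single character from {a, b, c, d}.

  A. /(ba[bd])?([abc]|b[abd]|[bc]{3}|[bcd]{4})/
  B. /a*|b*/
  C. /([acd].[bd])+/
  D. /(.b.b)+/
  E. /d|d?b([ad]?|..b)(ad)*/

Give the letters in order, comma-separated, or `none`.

A → match
B → no match
C → no match
D → no match
E → no match

A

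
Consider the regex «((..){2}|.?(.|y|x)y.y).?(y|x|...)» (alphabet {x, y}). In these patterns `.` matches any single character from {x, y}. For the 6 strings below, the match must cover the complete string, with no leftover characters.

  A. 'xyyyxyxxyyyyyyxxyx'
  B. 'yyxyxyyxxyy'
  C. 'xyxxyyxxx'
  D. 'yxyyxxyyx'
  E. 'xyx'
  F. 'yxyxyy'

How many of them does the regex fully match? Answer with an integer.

1

A → no match
B → no match
C → no match
D → no match
E → no match
F → match
Total matched: 1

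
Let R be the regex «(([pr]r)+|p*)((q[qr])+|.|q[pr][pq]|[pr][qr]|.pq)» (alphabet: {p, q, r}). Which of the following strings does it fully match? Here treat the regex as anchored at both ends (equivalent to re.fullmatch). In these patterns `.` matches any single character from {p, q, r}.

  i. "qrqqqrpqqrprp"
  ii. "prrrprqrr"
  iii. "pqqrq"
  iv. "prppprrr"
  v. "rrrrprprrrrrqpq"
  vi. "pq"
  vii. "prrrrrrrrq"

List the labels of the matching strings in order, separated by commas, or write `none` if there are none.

i → no match
ii → no match
iii → no match
iv → no match
v → match
vi → match
vii → match

v, vi, vii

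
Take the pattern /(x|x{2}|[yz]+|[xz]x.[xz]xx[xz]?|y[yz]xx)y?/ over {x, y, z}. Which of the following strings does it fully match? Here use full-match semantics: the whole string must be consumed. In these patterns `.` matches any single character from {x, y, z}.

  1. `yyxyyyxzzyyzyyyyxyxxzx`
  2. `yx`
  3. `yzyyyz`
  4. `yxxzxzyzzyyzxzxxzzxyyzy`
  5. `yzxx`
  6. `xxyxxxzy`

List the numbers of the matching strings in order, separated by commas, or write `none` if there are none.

1 → no match
2. `yx` → no match
3. `yzyyyz` → match
4 → no match
5. `yzxx` → match
6. `xxyxxxzy` → match

3, 5, 6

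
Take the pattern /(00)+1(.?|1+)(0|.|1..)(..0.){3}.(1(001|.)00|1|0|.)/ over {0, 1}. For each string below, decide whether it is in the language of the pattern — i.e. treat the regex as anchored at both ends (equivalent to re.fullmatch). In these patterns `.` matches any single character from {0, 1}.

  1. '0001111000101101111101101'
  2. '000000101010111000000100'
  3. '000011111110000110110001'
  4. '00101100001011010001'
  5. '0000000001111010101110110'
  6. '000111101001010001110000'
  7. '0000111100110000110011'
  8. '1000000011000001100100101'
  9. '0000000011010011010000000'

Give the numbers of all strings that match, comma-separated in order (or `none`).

none

1 → no match
2 → no match
3 → no match
4 → no match
5 → no match
6 → no match
7 → no match
8 → no match — must start with '00'
9 → no match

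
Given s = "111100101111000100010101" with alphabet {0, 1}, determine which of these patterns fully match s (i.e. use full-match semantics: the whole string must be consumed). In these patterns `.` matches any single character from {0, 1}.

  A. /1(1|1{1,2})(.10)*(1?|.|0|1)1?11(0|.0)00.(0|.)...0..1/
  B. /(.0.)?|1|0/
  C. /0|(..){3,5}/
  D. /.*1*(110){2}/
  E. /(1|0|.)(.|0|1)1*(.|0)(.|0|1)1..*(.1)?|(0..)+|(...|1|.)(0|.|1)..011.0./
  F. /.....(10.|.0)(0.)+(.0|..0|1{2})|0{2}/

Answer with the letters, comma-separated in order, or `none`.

A → match
B → no match
C → no match
D → no match — must end with "110"
E → match
F → no match

A, E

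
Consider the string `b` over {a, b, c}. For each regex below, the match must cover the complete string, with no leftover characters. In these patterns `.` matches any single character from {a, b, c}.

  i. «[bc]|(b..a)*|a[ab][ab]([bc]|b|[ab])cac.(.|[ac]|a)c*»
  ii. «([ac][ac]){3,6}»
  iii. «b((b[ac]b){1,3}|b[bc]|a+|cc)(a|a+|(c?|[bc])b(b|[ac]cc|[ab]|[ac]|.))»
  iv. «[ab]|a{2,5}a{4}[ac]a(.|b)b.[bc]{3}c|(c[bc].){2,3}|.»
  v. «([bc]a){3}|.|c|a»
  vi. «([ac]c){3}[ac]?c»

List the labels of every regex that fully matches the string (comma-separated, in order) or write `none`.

i → match
ii → no match
iii → no match
iv → match
v → match
vi → no match — must end with `c`

i, iv, v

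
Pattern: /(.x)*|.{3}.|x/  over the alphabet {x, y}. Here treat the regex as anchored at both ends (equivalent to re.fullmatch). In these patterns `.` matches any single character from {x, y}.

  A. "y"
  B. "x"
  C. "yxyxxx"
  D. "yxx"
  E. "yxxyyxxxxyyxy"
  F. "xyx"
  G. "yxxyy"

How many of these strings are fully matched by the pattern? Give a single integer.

A. "y" → no match
B. "x" → match
C. "yxyxxx" → match
D. "yxx" → no match
E → no match
F. "xyx" → no match
G. "yxxyy" → no match
Total matched: 2

2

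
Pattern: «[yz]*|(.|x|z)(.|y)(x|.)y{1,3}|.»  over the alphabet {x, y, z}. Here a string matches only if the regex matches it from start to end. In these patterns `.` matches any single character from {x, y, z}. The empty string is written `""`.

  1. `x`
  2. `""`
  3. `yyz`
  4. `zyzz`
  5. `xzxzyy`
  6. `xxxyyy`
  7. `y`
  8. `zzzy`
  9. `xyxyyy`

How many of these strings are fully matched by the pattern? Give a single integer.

1 → match
2 → match
3 → match
4 → match
5 → no match
6 → match
7 → match
8 → match
9 → match
Total matched: 8

8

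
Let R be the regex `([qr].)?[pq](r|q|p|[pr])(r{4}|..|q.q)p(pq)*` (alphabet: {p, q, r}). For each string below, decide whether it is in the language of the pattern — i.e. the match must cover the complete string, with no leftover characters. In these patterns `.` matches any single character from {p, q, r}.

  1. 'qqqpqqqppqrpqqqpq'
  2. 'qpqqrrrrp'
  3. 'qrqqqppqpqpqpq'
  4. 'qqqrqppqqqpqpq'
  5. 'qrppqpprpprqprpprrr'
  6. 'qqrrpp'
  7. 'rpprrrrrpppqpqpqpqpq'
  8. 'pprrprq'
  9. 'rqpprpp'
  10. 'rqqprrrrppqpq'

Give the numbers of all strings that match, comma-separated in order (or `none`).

2, 3, 9, 10

1 → no match
2 → match
3 → match
4 → no match
5 → no match
6 → no match
7 → no match
8 → no match
9 → match
10 → match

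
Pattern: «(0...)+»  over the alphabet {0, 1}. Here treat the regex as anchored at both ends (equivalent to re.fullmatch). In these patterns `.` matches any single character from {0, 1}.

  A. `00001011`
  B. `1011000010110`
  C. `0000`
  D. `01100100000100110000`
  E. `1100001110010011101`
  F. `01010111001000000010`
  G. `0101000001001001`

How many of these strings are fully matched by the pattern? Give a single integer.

A → no match
B → no match — must start with `0`
C → match
D → match
E → no match — must start with `0`
F → match
G → no match
Total matched: 3

3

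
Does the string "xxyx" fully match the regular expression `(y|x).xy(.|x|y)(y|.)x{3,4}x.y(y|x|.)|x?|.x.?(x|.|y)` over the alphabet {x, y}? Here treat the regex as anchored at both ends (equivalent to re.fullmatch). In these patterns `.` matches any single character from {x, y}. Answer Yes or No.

Yes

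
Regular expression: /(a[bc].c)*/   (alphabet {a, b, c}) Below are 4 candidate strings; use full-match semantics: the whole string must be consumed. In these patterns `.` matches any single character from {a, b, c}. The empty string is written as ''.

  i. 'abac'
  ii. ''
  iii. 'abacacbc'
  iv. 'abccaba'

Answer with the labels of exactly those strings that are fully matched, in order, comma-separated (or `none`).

i, ii, iii

i. 'abac' → match
ii. '' → match
iii. 'abacacbc' → match
iv. 'abccaba' → no match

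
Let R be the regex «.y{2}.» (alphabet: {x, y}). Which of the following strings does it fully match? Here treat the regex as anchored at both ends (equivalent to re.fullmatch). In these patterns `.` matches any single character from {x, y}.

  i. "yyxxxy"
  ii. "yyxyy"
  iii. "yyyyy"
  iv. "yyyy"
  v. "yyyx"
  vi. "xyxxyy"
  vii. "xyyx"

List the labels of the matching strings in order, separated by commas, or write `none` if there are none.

i. "yyxxxy" → no match
ii. "yyxyy" → no match
iii. "yyyyy" → no match
iv. "yyyy" → match
v. "yyyx" → match
vi. "xyxxyy" → no match
vii. "xyyx" → match

iv, v, vii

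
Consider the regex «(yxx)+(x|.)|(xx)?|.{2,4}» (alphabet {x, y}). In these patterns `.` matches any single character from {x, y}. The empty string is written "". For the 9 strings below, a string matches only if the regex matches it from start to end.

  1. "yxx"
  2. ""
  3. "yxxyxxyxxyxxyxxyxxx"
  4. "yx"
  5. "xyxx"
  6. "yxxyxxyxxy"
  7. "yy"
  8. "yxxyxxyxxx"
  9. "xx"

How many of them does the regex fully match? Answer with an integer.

1 → match
2 → match
3 → match
4 → match
5 → match
6 → match
7 → match
8 → match
9 → match
Total matched: 9

9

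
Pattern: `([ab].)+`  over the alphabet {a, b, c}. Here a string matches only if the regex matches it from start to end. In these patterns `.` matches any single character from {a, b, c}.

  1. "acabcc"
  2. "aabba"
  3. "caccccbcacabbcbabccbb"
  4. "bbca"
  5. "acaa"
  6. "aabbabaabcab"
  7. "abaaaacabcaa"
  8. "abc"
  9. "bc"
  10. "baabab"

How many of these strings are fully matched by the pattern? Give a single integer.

1 → no match
2 → no match
3 → no match
4 → no match
5 → match
6 → match
7 → no match
8 → no match
9 → match
10 → match
Total matched: 4

4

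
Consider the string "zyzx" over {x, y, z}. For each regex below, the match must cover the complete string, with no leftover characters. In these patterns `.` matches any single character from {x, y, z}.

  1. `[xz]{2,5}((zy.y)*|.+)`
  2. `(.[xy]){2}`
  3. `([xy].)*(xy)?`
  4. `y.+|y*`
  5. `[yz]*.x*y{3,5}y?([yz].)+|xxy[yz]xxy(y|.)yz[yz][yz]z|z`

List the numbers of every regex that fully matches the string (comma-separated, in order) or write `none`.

2

1 → no match
2 → match
3 → no match
4 → no match
5 → no match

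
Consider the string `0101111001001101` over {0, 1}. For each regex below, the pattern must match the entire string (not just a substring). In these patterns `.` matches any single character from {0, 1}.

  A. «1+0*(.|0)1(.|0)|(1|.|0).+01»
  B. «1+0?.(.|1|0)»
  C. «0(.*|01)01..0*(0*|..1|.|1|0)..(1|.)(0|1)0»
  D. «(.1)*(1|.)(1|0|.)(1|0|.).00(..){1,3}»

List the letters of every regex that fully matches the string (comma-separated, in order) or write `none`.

A, D

A → match
B → no match — must start with `1`
C → no match — must end with `0`
D → match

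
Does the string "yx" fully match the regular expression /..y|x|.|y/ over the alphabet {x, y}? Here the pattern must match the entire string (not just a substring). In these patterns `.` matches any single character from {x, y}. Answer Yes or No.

No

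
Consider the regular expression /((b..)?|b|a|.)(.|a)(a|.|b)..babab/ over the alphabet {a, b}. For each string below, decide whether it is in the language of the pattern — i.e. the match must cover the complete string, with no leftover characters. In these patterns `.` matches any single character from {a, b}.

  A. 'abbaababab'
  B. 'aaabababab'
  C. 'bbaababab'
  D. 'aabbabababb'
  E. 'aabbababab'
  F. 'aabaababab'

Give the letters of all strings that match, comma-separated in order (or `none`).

A, B, C, E, F

A. 'abbaababab' → match
B. 'aaabababab' → match
C. 'bbaababab' → match
D. 'aabbabababb' → no match — must end with 'babab'
E. 'aabbababab' → match
F. 'aabaababab' → match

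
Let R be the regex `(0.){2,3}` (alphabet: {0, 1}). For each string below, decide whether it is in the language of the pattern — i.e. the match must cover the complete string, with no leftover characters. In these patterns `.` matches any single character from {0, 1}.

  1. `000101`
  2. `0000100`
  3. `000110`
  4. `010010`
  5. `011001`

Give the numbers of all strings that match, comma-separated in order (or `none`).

1

1 → match
2 → no match
3 → no match
4 → no match
5 → no match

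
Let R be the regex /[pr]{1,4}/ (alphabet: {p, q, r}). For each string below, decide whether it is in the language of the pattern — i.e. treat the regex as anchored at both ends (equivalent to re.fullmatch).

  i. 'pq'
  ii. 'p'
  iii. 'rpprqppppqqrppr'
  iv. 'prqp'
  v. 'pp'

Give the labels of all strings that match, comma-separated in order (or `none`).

i → no match
ii → match
iii → no match
iv → no match
v → match

ii, v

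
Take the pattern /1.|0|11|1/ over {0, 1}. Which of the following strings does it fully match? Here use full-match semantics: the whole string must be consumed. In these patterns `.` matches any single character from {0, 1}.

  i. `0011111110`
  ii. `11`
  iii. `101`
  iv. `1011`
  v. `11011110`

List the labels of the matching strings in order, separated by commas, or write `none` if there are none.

ii

i → no match
ii → match
iii → no match
iv → no match
v → no match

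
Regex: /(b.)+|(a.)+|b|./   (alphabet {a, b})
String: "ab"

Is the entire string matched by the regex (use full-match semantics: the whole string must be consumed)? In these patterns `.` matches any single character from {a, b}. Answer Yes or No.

Yes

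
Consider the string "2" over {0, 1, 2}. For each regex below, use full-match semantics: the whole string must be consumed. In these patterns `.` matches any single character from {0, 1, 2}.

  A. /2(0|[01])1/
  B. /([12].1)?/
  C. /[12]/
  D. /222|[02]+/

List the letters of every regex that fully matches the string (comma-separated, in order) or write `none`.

A → no match — must end with "1"
B → no match
C → match
D → match

C, D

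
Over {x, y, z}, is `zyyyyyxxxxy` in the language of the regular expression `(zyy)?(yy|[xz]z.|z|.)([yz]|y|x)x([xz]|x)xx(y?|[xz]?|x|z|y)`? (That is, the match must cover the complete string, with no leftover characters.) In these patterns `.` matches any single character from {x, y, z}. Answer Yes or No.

Yes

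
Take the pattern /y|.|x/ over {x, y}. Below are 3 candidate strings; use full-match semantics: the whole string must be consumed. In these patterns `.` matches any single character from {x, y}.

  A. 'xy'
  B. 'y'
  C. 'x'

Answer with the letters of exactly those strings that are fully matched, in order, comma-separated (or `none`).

B, C

A → no match
B → match
C → match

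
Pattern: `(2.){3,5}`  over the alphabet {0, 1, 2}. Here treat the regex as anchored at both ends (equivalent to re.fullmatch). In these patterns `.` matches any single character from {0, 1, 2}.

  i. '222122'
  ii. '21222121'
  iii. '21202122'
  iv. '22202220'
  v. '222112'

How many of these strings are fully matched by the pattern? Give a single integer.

4

i → match
ii → match
iii → match
iv → match
v → no match
Total matched: 4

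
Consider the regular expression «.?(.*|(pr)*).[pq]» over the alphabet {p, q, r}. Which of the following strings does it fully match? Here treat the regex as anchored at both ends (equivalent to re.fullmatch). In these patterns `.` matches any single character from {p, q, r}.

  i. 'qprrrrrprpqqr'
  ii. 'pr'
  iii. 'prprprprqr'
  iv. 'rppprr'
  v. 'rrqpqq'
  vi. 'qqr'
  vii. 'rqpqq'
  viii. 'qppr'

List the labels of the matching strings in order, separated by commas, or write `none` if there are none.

v, vii

i → no match
ii → no match
iii → no match
iv → no match
v → match
vi → no match
vii → match
viii → no match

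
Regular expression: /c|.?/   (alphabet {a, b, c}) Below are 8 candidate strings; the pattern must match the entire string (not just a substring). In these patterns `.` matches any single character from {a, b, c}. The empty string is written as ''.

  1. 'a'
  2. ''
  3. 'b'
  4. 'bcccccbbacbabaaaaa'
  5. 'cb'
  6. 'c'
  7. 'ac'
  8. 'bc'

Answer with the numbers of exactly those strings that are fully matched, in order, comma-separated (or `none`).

1 → match
2 → match
3 → match
4 → no match
5 → no match
6 → match
7 → no match
8 → no match

1, 2, 3, 6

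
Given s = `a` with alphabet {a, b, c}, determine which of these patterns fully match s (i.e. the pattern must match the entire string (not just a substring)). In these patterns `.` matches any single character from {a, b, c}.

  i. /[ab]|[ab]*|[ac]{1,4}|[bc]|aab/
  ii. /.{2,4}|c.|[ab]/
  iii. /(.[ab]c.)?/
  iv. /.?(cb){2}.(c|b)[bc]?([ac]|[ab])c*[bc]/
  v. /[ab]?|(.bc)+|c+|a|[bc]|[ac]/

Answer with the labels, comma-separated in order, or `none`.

i, ii, v

i → match
ii → match
iii → no match
iv → no match
v → match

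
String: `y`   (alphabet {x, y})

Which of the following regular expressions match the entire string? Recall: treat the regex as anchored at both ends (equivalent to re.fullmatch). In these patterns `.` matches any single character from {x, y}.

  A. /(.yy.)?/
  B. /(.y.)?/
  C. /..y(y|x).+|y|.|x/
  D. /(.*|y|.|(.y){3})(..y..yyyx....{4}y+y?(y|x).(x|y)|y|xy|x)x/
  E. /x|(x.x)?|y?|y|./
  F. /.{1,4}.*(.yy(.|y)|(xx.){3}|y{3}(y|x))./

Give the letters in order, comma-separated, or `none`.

A → no match
B → no match
C → match
D → no match — must end with `x`
E → match
F → no match

C, E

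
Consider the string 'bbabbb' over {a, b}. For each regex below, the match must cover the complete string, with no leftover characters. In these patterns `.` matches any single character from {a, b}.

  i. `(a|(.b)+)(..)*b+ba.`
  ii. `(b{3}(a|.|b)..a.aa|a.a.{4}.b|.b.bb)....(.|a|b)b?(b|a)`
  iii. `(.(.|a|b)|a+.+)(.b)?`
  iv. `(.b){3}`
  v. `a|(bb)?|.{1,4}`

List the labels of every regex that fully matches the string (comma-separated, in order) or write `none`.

iv

i → no match
ii → no match
iii → no match
iv → match
v → no match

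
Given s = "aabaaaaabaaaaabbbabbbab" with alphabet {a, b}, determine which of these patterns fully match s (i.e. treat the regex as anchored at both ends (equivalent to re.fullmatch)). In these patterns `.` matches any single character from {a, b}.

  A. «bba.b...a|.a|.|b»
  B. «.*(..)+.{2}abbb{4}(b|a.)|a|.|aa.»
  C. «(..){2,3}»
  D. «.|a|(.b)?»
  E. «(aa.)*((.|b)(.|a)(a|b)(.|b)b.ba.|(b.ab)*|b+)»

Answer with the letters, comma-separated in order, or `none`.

E

A → no match
B → no match
C → no match
D → no match
E → match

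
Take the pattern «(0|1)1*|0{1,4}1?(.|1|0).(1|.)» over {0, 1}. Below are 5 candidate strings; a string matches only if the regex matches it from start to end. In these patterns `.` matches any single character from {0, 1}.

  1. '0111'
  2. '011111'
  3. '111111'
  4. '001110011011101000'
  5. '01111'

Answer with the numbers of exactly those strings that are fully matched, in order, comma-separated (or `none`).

1, 2, 3, 5

1 → match
2 → match
3 → match
4 → no match
5 → match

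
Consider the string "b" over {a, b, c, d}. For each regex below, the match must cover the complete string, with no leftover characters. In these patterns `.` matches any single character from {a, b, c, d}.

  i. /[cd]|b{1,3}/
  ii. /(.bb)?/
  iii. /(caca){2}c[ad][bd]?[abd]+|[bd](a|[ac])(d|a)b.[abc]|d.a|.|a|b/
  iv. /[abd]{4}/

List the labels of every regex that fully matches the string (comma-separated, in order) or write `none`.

i, iii

i → match
ii → no match
iii → match
iv → no match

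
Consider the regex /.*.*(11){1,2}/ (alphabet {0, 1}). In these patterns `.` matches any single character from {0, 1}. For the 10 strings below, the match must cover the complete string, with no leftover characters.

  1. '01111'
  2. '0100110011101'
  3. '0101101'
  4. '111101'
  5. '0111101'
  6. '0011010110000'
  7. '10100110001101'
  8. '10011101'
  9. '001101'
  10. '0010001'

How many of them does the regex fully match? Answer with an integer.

1

1 → match
2 → no match — must end with '11'
3 → no match — must end with '11'
4 → no match — must end with '11'
5 → no match — must end with '11'
6 → no match — must end with '11'
7 → no match — must end with '11'
8 → no match — must end with '11'
9 → no match — must end with '11'
10 → no match — must end with '11'
Total matched: 1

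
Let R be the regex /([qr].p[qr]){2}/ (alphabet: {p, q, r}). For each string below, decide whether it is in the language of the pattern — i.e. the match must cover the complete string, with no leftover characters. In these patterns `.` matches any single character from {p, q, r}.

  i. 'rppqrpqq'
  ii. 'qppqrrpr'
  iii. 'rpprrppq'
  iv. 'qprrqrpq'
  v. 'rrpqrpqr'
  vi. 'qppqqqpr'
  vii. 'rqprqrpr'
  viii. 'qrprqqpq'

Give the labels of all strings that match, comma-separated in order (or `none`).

ii, iii, vi, vii, viii

i → no match
ii → match
iii → match
iv → no match
v → no match
vi → match
vii → match
viii → match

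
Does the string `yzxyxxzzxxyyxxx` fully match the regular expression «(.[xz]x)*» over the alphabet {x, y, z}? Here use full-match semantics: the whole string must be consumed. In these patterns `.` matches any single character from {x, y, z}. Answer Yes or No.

No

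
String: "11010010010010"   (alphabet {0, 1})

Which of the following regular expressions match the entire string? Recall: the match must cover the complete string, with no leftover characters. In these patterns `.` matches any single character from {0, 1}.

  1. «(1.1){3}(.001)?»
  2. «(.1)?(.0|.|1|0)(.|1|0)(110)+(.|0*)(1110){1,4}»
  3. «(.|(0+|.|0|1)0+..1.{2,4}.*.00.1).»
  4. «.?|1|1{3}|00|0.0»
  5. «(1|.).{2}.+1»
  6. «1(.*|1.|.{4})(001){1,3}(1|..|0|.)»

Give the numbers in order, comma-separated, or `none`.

6

1 → no match
2 → no match — must end with "1110"
3 → no match
4 → no match
5 → no match — must end with "1"
6 → match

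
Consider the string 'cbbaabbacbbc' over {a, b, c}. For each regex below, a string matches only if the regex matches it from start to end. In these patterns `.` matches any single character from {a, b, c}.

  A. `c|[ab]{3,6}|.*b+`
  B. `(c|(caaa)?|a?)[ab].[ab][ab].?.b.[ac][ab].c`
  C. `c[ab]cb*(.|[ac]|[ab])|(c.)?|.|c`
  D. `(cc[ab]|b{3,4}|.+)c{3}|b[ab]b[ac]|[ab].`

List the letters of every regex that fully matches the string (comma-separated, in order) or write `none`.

B

A → no match
B → match
C → no match
D → no match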